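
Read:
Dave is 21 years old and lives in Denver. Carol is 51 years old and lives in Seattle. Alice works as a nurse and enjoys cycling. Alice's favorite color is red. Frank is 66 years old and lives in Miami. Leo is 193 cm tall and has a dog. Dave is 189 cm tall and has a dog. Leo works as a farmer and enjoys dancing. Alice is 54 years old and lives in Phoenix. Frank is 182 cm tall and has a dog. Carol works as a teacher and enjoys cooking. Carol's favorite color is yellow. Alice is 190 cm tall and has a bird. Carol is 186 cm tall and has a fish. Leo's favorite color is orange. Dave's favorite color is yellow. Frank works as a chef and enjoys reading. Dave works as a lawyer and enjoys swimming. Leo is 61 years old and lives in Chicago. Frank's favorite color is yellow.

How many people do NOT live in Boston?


Not in Boston: 5

5


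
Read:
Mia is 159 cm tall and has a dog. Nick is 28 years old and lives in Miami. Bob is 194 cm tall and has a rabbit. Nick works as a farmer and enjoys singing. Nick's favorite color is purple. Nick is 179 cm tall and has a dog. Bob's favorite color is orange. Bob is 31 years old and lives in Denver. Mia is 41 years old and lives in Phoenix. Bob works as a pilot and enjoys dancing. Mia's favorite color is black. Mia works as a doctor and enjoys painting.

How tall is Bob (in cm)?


Bob is 194 cm tall

194


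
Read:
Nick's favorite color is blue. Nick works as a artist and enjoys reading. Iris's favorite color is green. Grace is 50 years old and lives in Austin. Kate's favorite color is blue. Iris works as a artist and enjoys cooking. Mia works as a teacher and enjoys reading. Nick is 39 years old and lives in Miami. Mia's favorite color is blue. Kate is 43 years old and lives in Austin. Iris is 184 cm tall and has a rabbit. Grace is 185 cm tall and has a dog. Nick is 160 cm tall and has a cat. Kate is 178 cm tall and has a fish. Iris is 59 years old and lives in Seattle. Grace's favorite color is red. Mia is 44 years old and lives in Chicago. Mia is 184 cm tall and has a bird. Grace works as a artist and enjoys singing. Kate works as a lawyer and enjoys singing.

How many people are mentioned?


People: Iris, Kate, Nick, Mia, Grace. Count = 5

5


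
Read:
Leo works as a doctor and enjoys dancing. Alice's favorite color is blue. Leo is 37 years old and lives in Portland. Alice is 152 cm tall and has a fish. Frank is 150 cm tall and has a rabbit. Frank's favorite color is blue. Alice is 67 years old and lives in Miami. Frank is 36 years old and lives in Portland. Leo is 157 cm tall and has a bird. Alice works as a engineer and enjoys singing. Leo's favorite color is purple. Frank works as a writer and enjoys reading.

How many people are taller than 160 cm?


Taller than 160: 0

0


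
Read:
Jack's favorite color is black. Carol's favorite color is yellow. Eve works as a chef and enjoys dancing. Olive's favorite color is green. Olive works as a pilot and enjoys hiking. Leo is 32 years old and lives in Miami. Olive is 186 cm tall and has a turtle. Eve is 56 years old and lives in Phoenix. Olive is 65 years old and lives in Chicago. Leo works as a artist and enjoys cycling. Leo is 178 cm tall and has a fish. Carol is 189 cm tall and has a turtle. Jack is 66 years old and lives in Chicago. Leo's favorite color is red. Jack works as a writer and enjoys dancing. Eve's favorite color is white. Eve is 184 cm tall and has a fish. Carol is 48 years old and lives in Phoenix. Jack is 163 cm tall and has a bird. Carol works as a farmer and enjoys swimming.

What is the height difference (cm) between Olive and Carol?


|186 - 189| = 3

3


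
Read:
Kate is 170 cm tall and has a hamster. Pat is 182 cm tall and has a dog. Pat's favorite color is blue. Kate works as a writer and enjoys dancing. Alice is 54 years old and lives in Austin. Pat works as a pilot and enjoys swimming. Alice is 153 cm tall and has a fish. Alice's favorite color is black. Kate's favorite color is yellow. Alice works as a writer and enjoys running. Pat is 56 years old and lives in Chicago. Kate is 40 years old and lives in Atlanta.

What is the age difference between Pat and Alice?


|56 - 54| = 2

2


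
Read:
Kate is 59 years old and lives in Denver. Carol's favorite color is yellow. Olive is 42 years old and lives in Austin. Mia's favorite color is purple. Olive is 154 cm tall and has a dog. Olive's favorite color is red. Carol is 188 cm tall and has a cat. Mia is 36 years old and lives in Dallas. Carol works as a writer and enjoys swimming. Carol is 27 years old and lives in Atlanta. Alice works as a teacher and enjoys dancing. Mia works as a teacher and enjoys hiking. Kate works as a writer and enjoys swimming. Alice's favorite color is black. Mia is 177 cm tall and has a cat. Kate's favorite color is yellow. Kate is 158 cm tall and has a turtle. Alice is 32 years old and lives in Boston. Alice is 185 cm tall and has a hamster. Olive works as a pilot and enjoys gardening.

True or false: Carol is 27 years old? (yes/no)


Carol is actually 27. yes

yes


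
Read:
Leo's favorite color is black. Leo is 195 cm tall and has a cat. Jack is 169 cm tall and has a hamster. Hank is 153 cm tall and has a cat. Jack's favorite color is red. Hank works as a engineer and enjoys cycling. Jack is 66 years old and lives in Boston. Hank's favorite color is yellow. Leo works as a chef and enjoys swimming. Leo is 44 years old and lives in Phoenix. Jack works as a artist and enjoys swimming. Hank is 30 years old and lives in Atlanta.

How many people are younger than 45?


Filter: 2

2


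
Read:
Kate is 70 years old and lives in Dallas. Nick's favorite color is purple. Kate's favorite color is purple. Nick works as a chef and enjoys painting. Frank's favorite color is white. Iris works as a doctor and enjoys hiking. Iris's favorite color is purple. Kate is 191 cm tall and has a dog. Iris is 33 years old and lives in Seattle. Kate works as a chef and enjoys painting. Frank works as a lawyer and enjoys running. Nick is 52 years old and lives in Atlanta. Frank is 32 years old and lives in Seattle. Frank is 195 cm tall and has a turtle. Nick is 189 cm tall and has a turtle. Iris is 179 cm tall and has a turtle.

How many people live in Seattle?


Count in Seattle: 2

2


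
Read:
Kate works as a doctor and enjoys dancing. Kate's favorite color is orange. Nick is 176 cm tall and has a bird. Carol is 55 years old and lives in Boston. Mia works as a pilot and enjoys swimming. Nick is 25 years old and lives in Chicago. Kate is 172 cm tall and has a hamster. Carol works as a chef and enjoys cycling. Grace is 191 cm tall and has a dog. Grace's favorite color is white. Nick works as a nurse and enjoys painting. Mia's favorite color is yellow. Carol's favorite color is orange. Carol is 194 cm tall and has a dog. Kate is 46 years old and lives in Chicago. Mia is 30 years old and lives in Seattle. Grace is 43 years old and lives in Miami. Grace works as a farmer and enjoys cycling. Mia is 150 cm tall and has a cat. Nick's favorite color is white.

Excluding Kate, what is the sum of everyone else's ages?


Sum (excluding Kate): 153

153


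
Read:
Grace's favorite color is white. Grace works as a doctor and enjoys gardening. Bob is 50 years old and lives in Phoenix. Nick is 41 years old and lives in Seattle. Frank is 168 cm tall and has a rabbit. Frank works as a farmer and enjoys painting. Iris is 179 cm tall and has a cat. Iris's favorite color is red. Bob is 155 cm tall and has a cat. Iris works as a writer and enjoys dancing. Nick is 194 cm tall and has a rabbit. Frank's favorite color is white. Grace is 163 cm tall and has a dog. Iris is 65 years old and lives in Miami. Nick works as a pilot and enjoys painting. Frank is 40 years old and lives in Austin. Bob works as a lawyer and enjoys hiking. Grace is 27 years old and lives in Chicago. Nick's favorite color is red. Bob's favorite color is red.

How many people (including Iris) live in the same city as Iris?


Iris lives in Miami. Count = 1

1


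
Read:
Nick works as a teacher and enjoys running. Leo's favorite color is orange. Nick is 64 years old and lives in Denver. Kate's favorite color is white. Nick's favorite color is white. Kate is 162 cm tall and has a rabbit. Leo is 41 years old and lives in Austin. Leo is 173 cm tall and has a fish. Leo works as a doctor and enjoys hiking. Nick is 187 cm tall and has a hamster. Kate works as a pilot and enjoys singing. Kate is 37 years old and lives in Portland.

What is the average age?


Sum=142, n=3, avg=47.33

47.33


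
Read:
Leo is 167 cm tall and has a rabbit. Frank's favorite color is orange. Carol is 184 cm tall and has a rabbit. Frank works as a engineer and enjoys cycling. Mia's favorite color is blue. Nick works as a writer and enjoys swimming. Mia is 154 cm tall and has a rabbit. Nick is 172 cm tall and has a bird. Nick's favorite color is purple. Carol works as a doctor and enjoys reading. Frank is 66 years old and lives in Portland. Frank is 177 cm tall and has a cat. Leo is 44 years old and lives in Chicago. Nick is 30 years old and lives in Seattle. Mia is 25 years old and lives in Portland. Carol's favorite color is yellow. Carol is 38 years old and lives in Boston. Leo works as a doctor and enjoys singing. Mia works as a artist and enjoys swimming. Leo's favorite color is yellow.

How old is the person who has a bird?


Person with bird is Nick, age 30

30


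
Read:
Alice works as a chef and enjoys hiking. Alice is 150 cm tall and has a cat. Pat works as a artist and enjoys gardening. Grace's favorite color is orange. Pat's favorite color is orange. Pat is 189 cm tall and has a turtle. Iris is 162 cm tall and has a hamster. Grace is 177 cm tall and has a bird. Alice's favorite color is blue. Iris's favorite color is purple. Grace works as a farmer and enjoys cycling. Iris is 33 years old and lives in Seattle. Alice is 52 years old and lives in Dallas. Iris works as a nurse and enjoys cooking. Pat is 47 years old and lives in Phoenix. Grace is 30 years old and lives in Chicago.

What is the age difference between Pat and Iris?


|47 - 33| = 14

14


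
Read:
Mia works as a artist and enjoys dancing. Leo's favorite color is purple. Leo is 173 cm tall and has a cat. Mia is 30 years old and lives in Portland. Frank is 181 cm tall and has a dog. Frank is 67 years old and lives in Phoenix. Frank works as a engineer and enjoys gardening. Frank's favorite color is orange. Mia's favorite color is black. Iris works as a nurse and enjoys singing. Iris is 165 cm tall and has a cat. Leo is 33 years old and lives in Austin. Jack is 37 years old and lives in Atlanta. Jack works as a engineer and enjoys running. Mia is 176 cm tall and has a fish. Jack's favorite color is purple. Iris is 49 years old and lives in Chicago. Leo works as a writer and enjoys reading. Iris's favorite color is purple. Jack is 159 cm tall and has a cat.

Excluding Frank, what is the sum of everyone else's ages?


Sum (excluding Frank): 149

149


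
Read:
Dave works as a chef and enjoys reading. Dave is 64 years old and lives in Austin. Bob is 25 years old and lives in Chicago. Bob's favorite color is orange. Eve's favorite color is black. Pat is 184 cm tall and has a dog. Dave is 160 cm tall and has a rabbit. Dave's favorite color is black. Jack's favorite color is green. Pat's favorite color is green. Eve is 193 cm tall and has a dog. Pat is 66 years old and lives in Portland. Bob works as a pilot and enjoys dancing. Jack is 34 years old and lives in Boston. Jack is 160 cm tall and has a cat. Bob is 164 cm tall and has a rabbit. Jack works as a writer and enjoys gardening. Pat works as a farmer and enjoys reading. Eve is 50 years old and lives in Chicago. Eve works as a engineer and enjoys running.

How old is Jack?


Jack is 34 years old

34


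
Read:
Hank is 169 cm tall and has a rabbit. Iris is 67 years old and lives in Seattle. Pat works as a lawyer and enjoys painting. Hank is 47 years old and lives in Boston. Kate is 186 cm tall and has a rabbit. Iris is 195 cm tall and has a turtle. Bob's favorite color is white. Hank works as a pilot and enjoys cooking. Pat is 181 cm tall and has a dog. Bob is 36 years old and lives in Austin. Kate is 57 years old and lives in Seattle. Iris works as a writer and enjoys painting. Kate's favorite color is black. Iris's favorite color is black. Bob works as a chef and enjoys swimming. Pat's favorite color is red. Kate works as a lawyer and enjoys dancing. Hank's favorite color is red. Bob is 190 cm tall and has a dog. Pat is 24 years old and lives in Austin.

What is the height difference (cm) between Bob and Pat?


|190 - 181| = 9

9


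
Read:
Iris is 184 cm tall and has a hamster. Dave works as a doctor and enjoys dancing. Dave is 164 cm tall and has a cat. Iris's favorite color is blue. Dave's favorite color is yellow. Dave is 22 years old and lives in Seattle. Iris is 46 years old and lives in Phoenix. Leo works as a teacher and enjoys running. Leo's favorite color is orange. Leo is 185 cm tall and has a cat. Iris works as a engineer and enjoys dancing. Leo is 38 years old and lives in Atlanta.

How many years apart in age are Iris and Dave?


46 vs 22, diff = 24

24


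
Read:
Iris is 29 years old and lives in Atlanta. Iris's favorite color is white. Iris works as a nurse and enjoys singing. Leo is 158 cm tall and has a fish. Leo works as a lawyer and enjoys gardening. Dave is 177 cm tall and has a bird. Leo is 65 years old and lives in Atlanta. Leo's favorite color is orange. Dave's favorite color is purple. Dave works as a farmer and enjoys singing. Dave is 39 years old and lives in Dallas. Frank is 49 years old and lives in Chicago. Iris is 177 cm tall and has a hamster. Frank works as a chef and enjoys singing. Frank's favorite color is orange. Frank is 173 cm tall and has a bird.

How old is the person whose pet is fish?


Person with pet=fish is Leo, age 65

65


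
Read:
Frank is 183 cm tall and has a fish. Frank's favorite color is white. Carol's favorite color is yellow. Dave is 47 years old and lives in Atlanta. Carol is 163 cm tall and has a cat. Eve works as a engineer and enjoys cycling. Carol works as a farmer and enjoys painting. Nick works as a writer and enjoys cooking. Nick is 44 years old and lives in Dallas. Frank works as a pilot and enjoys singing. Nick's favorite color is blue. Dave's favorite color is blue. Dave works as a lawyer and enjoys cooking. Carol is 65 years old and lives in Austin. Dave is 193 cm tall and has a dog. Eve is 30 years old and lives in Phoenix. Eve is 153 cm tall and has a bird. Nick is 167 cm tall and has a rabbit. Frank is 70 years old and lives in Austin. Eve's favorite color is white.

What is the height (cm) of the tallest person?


Tallest: Dave at 193 cm

193


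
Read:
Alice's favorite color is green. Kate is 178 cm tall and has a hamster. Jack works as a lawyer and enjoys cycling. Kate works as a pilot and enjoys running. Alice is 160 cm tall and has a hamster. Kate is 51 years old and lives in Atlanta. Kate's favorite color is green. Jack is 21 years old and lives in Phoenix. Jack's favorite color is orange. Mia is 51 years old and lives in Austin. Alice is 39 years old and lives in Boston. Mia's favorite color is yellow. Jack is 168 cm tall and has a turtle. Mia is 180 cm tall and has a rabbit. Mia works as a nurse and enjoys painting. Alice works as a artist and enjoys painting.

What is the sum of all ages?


51+39+21+51 = 162

162


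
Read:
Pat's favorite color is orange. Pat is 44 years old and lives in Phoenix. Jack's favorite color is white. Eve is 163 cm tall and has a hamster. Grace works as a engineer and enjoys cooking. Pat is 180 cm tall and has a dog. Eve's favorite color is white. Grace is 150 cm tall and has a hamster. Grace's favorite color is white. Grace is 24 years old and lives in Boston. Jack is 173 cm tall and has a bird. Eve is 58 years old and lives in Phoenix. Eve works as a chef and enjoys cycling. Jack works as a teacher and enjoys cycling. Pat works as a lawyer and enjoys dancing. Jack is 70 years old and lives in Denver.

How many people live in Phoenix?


Count in Phoenix: 2

2


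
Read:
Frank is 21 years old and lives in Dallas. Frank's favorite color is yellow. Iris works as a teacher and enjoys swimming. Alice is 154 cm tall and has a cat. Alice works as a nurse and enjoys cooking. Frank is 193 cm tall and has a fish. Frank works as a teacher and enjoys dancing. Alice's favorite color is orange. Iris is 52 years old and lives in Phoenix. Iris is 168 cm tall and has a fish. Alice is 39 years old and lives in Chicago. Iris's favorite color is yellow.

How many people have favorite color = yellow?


Count: 2

2


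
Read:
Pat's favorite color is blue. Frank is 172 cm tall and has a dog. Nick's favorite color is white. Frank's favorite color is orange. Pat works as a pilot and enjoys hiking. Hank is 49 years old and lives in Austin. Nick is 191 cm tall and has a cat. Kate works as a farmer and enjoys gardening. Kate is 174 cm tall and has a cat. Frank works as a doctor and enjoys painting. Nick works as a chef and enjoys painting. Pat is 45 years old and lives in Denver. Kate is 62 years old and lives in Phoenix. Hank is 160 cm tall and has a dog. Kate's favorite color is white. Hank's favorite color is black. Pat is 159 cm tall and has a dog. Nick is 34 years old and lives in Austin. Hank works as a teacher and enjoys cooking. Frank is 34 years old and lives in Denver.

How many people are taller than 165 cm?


Taller than 165: 3

3


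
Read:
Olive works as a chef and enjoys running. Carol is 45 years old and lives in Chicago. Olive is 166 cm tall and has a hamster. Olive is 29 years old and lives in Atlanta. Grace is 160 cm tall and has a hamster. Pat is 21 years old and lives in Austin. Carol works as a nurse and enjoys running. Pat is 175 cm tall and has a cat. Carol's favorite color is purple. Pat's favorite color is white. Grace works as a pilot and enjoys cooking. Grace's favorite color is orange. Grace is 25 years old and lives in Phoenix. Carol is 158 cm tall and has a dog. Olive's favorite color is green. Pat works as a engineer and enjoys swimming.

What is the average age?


Sum=120, n=4, avg=30

30


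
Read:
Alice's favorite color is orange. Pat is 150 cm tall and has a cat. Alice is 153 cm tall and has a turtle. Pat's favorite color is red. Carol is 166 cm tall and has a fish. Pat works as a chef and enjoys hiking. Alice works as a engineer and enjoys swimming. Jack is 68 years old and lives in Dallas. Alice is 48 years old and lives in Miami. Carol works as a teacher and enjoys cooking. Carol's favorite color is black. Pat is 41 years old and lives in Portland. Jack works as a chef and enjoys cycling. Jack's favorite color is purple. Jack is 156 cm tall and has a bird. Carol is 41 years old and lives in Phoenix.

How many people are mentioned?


People: Carol, Jack, Pat, Alice. Count = 4

4


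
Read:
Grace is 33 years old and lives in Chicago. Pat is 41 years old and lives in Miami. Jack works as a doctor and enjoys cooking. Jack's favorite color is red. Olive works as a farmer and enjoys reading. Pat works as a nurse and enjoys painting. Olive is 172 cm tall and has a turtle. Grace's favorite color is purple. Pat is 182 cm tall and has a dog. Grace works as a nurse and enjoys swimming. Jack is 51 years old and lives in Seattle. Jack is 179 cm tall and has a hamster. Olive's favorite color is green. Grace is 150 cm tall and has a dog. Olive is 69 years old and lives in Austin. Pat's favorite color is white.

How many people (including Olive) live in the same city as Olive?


Olive lives in Austin. Count = 1

1


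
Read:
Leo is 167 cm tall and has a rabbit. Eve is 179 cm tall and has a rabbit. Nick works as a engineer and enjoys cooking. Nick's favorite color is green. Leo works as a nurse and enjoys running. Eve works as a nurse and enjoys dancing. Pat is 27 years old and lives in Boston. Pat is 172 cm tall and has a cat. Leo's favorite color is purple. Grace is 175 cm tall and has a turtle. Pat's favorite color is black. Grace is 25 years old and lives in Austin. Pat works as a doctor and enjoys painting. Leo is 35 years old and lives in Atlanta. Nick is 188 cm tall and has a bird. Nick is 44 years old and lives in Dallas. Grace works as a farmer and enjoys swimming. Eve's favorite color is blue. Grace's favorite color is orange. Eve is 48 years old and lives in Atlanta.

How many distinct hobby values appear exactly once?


Unique hobby values: 5

5


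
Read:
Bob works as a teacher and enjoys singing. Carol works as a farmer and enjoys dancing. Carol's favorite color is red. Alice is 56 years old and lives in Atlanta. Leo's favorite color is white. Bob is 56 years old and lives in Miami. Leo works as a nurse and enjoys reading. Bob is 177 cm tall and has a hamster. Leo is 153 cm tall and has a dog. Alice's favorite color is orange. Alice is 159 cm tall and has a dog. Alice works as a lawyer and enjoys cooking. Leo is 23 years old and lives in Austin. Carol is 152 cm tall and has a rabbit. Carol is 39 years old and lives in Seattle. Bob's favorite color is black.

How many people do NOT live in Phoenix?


Not in Phoenix: 4

4


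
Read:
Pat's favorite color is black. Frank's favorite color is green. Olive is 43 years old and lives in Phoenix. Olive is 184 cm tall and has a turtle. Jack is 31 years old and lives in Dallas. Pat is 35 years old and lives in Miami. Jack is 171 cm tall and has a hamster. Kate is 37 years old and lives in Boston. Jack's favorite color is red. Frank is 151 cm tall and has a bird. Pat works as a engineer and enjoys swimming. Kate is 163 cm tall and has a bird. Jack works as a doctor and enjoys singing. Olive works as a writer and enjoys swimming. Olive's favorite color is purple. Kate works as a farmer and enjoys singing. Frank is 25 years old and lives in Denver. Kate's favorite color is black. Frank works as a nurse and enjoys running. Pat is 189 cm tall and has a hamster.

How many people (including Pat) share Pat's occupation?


Pat is a engineer. Count = 1

1


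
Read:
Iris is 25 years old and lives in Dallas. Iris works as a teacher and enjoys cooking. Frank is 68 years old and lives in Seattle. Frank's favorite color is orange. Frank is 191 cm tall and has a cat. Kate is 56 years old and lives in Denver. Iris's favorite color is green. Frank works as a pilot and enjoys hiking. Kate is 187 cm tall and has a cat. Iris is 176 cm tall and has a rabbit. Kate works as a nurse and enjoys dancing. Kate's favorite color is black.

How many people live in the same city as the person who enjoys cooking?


Person with hobby cooking is Iris, city Dallas. Count = 1

1


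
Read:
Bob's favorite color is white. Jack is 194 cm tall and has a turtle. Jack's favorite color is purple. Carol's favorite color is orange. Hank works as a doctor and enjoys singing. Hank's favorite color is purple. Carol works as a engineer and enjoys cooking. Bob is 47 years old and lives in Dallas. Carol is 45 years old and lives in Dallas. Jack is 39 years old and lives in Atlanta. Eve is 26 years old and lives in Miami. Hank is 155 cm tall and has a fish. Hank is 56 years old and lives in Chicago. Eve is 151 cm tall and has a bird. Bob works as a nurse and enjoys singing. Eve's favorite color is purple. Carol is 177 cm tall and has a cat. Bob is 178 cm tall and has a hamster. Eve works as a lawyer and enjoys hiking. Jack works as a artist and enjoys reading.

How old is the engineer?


The engineer is Carol, age 45

45


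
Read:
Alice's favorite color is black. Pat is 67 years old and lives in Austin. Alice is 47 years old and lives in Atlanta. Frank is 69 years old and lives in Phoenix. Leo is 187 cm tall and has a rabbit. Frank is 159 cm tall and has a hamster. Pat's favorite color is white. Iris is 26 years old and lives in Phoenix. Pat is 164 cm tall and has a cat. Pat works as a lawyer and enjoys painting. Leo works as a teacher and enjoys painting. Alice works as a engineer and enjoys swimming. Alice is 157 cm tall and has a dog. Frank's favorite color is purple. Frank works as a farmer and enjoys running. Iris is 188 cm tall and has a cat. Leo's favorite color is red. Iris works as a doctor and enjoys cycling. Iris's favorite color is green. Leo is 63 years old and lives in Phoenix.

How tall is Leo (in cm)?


Leo is 187 cm tall

187


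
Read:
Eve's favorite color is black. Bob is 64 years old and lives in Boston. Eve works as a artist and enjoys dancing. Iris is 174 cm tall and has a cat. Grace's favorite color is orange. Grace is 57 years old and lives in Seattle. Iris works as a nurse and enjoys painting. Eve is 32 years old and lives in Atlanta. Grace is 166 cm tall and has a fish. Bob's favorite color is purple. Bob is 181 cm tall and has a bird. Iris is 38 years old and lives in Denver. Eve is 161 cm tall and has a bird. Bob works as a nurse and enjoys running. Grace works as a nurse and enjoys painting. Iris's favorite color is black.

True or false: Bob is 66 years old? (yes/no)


Bob is actually 64. no

no


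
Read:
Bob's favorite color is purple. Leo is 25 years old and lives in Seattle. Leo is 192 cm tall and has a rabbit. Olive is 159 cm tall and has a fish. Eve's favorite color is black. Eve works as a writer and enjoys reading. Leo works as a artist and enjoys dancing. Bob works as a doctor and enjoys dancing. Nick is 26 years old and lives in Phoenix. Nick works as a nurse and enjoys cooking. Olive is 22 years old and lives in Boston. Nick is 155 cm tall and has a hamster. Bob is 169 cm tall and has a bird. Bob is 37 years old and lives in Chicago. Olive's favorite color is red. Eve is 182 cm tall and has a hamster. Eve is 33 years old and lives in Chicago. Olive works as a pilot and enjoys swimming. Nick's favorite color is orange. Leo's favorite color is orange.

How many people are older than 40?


Filter: 0

0


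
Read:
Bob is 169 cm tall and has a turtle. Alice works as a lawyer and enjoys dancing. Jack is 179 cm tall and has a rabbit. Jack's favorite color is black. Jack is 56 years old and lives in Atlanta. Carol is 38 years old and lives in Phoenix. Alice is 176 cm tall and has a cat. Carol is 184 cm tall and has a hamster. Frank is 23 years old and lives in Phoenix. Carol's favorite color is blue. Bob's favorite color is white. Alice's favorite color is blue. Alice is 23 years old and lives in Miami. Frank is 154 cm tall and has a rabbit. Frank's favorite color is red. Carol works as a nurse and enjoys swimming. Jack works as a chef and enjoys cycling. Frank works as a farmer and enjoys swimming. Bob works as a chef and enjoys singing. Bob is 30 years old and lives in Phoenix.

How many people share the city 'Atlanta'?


Count: 1

1


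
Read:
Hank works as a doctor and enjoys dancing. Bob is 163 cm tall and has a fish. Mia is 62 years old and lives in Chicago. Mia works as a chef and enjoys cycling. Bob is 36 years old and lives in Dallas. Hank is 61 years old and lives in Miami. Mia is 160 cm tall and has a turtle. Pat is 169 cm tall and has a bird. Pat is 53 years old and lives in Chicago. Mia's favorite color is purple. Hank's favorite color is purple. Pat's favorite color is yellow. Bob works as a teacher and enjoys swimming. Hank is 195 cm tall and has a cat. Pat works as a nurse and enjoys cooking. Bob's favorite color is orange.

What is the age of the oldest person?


Oldest: Mia at 62

62


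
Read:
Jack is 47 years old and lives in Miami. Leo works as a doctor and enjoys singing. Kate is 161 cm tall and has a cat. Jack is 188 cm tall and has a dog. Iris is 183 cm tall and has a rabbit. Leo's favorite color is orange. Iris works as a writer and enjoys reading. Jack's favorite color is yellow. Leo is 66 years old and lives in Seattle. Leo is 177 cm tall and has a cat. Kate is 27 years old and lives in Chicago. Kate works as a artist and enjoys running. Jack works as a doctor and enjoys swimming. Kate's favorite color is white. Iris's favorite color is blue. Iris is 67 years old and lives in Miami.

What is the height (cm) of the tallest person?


Tallest: Jack at 188 cm

188


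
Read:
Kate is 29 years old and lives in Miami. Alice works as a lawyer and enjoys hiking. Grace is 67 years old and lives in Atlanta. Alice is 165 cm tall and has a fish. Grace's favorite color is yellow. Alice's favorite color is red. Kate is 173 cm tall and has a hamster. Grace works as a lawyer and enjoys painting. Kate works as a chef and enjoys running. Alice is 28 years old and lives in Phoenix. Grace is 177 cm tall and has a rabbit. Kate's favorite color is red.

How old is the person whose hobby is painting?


Person with hobby=painting is Grace, age 67

67


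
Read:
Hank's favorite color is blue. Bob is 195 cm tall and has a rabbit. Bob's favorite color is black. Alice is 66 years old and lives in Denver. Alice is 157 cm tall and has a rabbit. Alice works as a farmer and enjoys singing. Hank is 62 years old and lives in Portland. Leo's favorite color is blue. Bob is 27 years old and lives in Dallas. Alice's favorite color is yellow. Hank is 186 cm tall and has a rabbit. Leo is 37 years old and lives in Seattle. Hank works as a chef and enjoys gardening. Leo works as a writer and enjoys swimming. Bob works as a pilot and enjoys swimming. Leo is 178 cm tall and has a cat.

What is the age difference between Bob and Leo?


|27 - 37| = 10

10


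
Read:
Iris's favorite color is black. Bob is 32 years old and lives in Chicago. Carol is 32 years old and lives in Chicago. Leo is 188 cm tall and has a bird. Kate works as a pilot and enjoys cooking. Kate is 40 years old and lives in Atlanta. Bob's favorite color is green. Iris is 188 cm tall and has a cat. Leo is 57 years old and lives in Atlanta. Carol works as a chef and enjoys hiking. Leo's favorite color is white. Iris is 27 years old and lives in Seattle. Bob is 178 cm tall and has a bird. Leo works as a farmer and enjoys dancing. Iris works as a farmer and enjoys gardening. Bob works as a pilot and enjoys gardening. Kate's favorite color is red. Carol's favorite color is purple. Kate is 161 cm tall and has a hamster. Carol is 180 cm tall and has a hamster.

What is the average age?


Sum=188, n=5, avg=37.6

37.6


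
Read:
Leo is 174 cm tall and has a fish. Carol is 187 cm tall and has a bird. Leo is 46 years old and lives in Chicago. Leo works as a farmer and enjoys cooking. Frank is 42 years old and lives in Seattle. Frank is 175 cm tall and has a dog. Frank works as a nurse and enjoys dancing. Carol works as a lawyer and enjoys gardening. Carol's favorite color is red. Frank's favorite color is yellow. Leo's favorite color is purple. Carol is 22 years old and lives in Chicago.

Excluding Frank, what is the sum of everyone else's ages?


Sum (excluding Frank): 68

68


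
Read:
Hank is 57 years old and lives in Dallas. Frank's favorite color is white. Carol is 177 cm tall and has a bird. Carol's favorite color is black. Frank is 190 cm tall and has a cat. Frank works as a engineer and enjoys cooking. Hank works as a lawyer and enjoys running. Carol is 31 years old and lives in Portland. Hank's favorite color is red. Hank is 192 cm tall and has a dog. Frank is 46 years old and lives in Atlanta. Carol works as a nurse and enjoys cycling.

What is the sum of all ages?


31+46+57 = 134

134


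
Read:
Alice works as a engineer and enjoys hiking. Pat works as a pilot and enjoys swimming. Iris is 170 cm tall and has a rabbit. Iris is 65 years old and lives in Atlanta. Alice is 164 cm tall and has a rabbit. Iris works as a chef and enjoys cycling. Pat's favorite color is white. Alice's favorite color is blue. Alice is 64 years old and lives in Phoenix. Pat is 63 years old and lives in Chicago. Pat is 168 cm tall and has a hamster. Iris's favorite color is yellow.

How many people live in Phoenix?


Count in Phoenix: 1

1


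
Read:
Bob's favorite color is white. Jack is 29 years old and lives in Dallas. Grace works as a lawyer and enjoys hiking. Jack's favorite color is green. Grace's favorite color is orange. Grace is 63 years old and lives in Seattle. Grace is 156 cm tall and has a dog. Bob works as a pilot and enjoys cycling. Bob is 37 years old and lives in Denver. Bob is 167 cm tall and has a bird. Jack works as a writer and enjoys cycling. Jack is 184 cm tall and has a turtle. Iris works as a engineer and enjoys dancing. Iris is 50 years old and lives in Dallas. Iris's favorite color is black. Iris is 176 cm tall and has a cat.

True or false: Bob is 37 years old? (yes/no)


Bob is actually 37. yes

yes


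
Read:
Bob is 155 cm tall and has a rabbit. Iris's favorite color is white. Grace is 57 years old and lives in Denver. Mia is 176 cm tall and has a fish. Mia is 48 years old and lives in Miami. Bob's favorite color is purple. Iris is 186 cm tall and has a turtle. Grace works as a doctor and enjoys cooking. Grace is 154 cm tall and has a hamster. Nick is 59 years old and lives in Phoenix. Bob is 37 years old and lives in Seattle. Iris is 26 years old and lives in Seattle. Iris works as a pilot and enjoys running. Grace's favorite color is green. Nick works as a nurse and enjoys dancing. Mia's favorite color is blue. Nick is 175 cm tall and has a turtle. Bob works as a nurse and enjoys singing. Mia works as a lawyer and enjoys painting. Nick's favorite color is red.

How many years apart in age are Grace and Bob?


57 vs 37, diff = 20

20


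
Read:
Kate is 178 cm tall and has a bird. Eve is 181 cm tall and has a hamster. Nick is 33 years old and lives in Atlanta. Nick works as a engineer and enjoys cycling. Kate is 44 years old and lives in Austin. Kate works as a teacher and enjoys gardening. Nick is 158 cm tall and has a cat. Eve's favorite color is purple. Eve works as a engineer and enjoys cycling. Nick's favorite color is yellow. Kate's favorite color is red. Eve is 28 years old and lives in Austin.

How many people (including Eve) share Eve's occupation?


Eve is a engineer. Count = 2

2


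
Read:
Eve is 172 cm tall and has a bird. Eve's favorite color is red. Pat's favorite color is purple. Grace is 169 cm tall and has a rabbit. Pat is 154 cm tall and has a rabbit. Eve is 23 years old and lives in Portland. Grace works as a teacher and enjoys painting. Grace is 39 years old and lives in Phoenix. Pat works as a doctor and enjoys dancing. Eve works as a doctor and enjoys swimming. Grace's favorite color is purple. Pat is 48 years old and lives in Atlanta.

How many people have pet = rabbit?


Count: 2

2


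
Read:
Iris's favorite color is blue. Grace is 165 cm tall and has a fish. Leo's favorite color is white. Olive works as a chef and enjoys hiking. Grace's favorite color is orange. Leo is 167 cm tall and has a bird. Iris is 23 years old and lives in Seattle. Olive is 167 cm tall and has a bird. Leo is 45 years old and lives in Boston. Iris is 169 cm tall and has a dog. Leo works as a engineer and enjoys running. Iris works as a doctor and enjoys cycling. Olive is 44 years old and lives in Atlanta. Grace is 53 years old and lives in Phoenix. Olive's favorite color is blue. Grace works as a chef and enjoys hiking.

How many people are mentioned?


People: Leo, Grace, Olive, Iris. Count = 4

4


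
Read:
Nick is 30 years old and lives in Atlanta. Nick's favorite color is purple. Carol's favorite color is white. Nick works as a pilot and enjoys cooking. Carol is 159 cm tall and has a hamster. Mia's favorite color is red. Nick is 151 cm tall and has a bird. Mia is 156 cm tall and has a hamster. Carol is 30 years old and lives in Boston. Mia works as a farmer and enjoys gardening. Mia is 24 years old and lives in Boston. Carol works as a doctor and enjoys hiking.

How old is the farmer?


The farmer is Mia, age 24

24


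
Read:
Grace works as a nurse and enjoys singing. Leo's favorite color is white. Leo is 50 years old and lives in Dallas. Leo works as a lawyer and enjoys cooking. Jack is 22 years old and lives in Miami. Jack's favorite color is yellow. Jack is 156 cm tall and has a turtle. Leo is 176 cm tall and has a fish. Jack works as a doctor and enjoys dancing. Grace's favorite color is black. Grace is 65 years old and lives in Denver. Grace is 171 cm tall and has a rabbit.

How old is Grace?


Grace is 65 years old

65


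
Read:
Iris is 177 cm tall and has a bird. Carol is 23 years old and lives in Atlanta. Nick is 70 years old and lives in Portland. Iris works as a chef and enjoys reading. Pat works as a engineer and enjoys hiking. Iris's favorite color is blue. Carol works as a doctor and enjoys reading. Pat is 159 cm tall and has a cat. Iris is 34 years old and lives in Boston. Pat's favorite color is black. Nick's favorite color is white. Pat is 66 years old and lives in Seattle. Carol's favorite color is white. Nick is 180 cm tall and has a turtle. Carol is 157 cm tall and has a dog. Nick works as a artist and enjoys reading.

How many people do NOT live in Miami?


Not in Miami: 4

4


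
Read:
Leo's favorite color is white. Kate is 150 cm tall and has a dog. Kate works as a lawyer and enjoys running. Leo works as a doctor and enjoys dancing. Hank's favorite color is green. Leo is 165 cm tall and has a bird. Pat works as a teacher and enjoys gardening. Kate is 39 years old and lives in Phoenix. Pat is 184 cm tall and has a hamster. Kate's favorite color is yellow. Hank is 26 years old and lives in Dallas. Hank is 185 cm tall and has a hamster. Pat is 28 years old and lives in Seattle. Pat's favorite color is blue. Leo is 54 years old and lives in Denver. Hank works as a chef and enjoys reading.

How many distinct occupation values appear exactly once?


Unique occupation values: 4

4


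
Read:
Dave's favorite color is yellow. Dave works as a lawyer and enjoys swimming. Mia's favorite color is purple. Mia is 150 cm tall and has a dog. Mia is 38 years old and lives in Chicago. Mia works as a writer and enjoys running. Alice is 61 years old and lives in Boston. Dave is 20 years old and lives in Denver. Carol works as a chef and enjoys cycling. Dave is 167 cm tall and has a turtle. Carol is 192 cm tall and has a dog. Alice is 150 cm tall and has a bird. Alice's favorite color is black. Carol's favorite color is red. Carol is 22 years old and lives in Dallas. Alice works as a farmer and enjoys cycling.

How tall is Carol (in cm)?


Carol is 192 cm tall

192


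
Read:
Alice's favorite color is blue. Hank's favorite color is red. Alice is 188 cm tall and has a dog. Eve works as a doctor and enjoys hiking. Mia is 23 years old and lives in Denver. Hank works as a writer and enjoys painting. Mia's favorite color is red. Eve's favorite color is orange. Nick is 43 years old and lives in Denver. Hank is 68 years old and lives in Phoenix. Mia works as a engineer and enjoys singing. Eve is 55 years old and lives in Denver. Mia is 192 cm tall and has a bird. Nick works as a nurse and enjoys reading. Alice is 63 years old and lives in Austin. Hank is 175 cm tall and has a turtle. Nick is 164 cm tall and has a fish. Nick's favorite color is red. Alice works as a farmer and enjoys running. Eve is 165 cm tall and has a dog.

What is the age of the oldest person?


Oldest: Hank at 68

68


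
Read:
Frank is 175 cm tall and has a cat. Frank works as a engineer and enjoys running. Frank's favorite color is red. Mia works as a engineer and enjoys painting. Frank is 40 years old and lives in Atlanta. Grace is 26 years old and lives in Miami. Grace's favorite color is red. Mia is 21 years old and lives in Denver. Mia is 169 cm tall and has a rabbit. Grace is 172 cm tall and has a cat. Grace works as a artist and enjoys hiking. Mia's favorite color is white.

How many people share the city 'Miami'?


Count: 1

1


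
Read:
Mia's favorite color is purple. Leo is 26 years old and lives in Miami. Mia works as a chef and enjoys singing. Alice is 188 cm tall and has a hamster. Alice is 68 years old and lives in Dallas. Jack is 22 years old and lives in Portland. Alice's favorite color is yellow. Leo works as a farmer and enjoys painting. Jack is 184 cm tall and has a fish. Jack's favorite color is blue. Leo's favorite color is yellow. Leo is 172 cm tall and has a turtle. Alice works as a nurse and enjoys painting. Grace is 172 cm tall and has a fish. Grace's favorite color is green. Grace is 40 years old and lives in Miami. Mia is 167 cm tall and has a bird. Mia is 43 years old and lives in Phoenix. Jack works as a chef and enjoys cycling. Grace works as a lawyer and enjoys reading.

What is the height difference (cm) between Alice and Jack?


|188 - 184| = 4

4
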